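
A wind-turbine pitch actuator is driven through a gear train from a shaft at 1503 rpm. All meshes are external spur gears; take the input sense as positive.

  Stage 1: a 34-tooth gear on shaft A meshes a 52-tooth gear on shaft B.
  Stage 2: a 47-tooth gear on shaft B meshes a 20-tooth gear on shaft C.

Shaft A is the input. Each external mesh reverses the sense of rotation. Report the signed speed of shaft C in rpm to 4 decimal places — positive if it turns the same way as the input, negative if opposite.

+2309.4173 rpm (same as input, |ω| = 2309.4173 rpm)

Stage 1 [34T→52T]: ω = 1503.0000×34/52 = 982.7308 rpm, dir flips to −; running = −982.7308
Stage 2 [47T→20T]: ω = 982.7308×47/20 = 2309.4173 rpm, dir flips to +; running = +2309.4173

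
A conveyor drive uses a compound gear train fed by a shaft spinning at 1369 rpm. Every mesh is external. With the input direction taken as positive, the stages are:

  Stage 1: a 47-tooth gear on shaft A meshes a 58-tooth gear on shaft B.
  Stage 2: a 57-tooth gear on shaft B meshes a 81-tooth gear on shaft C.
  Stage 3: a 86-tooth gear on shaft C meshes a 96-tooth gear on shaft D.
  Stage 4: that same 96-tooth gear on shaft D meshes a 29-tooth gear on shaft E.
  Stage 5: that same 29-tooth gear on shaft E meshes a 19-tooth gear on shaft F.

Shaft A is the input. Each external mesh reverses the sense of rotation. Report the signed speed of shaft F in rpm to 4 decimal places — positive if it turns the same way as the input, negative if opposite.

-3533.5236 rpm (opposite to input, |ω| = 3533.5236 rpm)

Stage 1 [47T→58T]: ω = 1369.0000×47/58 = 1109.3621 rpm, dir flips to −; running = −1109.3621
Stage 2 [57T→81T]: ω = 1109.3621×57/81 = 780.6622 rpm, dir flips to +; running = +780.6622
Stage 3 [86T→96T]: ω = 780.6622×86/96 = 699.3432 rpm, dir flips to −; running = −699.3432
Stage 4 [96T→29T]: ω = 699.3432×96/29 = 2315.0672 rpm, dir flips to +; running = +2315.0672
Stage 5 [29T→19T]: ω = 2315.0672×29/19 = 3533.5236 rpm, dir flips to −; running = −3533.5236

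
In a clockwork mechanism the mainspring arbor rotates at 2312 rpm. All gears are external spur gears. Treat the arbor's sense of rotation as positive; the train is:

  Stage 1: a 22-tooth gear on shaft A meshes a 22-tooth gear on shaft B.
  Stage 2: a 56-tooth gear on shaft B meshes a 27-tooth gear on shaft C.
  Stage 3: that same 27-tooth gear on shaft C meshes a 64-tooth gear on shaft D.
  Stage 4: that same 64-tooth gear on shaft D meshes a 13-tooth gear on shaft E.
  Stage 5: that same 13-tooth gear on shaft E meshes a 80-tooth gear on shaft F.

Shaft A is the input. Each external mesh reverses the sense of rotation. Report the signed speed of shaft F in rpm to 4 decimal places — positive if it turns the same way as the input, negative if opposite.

Stage 1 [22T→22T]: ω = 2312.0000×22/22 = 2312.0000 rpm, dir flips to −; running = −2312.0000
Stage 2 [56T→27T]: ω = 2312.0000×56/27 = 4795.2593 rpm, dir flips to +; running = +4795.2593
Stage 3 [27T→64T]: ω = 4795.2593×27/64 = 2023.0000 rpm, dir flips to −; running = −2023.0000
Stage 4 [64T→13T]: ω = 2023.0000×64/13 = 9959.3846 rpm, dir flips to +; running = +9959.3846
Stage 5 [13T→80T]: ω = 9959.3846×13/80 = 1618.4000 rpm, dir flips to −; running = −1618.4000

-1618.4000 rpm (opposite to input, |ω| = 1618.4000 rpm)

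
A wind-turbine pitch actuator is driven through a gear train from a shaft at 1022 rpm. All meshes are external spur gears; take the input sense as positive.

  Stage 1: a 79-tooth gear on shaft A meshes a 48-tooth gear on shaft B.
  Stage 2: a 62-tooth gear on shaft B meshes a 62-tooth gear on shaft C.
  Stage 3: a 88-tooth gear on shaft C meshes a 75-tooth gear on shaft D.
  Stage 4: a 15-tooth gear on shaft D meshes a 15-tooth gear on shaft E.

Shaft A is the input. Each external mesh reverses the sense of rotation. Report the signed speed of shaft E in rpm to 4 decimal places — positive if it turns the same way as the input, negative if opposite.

Stage 1 [79T→48T]: ω = 1022.0000×79/48 = 1682.0417 rpm, dir flips to −; running = −1682.0417
Stage 2 [62T→62T]: ω = 1682.0417×62/62 = 1682.0417 rpm, dir flips to +; running = +1682.0417
Stage 3 [88T→75T]: ω = 1682.0417×88/75 = 1973.5956 rpm, dir flips to −; running = −1973.5956
Stage 4 [15T→15T]: ω = 1973.5956×15/15 = 1973.5956 rpm, dir flips to +; running = +1973.5956

+1973.5956 rpm (same as input, |ω| = 1973.5956 rpm)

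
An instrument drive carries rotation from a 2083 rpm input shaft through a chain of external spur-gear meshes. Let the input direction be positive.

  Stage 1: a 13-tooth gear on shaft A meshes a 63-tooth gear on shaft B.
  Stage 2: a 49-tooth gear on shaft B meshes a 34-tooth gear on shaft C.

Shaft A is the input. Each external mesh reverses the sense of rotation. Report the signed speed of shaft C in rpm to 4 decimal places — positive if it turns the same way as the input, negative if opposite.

+619.4542 rpm (same as input, |ω| = 619.4542 rpm)

Stage 1 [13T→63T]: ω = 2083.0000×13/63 = 429.8254 rpm, dir flips to −; running = −429.8254
Stage 2 [49T→34T]: ω = 429.8254×49/34 = 619.4542 rpm, dir flips to +; running = +619.4542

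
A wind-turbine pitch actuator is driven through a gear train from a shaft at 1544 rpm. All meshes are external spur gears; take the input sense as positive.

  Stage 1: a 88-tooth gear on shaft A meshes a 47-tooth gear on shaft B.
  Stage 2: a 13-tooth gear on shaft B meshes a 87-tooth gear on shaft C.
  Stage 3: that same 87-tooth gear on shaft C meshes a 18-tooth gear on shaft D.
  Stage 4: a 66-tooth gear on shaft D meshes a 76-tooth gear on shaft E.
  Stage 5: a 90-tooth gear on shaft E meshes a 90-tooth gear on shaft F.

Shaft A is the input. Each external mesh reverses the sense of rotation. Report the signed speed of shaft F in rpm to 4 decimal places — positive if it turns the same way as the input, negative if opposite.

-1813.1482 rpm (opposite to input, |ω| = 1813.1482 rpm)

Stage 1 [88T→47T]: ω = 1544.0000×88/47 = 2890.8936 rpm, dir flips to −; running = −2890.8936
Stage 2 [13T→87T]: ω = 2890.8936×13/87 = 431.9726 rpm, dir flips to +; running = +431.9726
Stage 3 [87T→18T]: ω = 431.9726×87/18 = 2087.8676 rpm, dir flips to −; running = −2087.8676
Stage 4 [66T→76T]: ω = 2087.8676×66/76 = 1813.1482 rpm, dir flips to +; running = +1813.1482
Stage 5 [90T→90T]: ω = 1813.1482×90/90 = 1813.1482 rpm, dir flips to −; running = −1813.1482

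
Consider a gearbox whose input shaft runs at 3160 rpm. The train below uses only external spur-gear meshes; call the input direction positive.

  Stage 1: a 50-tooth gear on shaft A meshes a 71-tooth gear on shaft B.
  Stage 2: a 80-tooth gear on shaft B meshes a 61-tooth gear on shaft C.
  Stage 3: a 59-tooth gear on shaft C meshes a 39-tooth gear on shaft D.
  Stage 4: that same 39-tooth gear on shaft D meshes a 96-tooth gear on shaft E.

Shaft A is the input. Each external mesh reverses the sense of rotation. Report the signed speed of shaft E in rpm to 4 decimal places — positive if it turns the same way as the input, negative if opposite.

Stage 1 [50T→71T]: ω = 3160.0000×50/71 = 2225.3521 rpm, dir flips to −; running = −2225.3521
Stage 2 [80T→61T]: ω = 2225.3521×80/61 = 2918.4946 rpm, dir flips to +; running = +2918.4946
Stage 3 [59T→39T]: ω = 2918.4946×59/39 = 4415.1585 rpm, dir flips to −; running = −4415.1585
Stage 4 [39T→96T]: ω = 4415.1585×39/96 = 1793.6581 rpm, dir flips to +; running = +1793.6581

+1793.6581 rpm (same as input, |ω| = 1793.6581 rpm)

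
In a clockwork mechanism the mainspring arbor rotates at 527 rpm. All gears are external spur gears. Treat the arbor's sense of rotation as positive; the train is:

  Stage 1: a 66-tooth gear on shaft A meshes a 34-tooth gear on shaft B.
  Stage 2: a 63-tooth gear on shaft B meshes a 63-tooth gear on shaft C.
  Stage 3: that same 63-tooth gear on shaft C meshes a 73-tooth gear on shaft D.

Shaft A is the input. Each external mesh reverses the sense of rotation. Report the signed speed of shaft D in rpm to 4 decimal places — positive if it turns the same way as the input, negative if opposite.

-882.8630 rpm (opposite to input, |ω| = 882.8630 rpm)

Stage 1 [66T→34T]: ω = 527.0000×66/34 = 1023.0000 rpm, dir flips to −; running = −1023.0000
Stage 2 [63T→63T]: ω = 1023.0000×63/63 = 1023.0000 rpm, dir flips to +; running = +1023.0000
Stage 3 [63T→73T]: ω = 1023.0000×63/73 = 882.8630 rpm, dir flips to −; running = −882.8630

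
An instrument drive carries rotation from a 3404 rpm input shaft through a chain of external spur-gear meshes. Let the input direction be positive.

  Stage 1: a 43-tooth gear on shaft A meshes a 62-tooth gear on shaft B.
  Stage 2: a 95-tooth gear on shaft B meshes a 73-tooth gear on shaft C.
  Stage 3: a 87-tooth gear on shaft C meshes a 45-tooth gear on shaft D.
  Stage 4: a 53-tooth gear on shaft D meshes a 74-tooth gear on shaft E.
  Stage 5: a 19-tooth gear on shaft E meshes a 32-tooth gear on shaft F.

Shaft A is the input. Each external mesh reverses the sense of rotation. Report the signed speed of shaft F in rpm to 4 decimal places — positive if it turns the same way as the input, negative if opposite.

Stage 1 [43T→62T]: ω = 3404.0000×43/62 = 2360.8387 rpm, dir flips to −; running = −2360.8387
Stage 2 [95T→73T]: ω = 2360.8387×95/73 = 3072.3243 rpm, dir flips to +; running = +3072.3243
Stage 3 [87T→45T]: ω = 3072.3243×87/45 = 5939.8271 rpm, dir flips to −; running = −5939.8271
Stage 4 [53T→74T]: ω = 5939.8271×53/74 = 4254.2005 rpm, dir flips to +; running = +4254.2005
Stage 5 [19T→32T]: ω = 4254.2005×19/32 = 2525.9315 rpm, dir flips to −; running = −2525.9315

-2525.9315 rpm (opposite to input, |ω| = 2525.9315 rpm)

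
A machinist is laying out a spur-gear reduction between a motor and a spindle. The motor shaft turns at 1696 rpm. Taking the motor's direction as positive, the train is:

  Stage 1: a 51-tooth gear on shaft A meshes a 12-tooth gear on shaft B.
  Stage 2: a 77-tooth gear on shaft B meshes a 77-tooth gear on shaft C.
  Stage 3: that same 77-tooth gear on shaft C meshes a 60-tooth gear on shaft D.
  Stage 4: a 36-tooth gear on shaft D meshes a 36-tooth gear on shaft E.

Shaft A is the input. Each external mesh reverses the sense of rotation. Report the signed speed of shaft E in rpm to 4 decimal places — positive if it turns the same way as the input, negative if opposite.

+9250.2667 rpm (same as input, |ω| = 9250.2667 rpm)

Stage 1 [51T→12T]: ω = 1696.0000×51/12 = 7208.0000 rpm, dir flips to −; running = −7208.0000
Stage 2 [77T→77T]: ω = 7208.0000×77/77 = 7208.0000 rpm, dir flips to +; running = +7208.0000
Stage 3 [77T→60T]: ω = 7208.0000×77/60 = 9250.2667 rpm, dir flips to −; running = −9250.2667
Stage 4 [36T→36T]: ω = 9250.2667×36/36 = 9250.2667 rpm, dir flips to +; running = +9250.2667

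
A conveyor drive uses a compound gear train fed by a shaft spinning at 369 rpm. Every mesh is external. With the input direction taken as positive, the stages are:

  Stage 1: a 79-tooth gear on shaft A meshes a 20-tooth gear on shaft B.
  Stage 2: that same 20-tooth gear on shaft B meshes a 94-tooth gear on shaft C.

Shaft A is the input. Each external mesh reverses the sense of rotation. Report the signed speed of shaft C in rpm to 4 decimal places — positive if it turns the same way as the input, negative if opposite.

Stage 1 [79T→20T]: ω = 369.0000×79/20 = 1457.5500 rpm, dir flips to −; running = −1457.5500
Stage 2 [20T→94T]: ω = 1457.5500×20/94 = 310.1170 rpm, dir flips to +; running = +310.1170

+310.1170 rpm (same as input, |ω| = 310.1170 rpm)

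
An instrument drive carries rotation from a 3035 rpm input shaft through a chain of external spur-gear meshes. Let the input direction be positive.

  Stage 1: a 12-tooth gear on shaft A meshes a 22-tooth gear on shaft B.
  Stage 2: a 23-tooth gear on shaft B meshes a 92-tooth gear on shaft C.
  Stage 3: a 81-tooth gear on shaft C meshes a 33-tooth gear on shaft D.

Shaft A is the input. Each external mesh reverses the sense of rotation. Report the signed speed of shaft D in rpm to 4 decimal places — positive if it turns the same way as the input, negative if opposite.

-1015.8471 rpm (opposite to input, |ω| = 1015.8471 rpm)

Stage 1 [12T→22T]: ω = 3035.0000×12/22 = 1655.4545 rpm, dir flips to −; running = −1655.4545
Stage 2 [23T→92T]: ω = 1655.4545×23/92 = 413.8636 rpm, dir flips to +; running = +413.8636
Stage 3 [81T→33T]: ω = 413.8636×81/33 = 1015.8471 rpm, dir flips to −; running = −1015.8471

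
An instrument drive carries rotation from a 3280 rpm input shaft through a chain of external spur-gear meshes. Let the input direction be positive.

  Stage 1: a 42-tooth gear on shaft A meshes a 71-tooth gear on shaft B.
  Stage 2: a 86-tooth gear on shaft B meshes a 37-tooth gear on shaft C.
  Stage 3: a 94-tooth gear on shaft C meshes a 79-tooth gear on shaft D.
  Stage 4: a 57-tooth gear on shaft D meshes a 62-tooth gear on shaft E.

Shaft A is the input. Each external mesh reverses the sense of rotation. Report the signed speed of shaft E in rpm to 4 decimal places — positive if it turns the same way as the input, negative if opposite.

+4933.3899 rpm (same as input, |ω| = 4933.3899 rpm)

Stage 1 [42T→71T]: ω = 3280.0000×42/71 = 1940.2817 rpm, dir flips to −; running = −1940.2817
Stage 2 [86T→37T]: ω = 1940.2817×86/37 = 4509.8439 rpm, dir flips to +; running = +4509.8439
Stage 3 [94T→79T]: ω = 4509.8439×94/79 = 5366.1434 rpm, dir flips to −; running = −5366.1434
Stage 4 [57T→62T]: ω = 5366.1434×57/62 = 4933.3899 rpm, dir flips to +; running = +4933.3899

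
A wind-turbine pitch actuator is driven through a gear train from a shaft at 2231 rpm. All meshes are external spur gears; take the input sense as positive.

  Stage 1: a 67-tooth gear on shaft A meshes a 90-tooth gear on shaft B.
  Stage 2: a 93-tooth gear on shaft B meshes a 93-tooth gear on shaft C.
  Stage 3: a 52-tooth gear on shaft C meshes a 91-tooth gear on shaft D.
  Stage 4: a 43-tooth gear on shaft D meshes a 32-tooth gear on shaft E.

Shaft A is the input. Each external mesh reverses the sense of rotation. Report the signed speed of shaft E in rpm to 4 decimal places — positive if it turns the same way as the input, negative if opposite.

Stage 1 [67T→90T]: ω = 2231.0000×67/90 = 1660.8556 rpm, dir flips to −; running = −1660.8556
Stage 2 [93T→93T]: ω = 1660.8556×93/93 = 1660.8556 rpm, dir flips to +; running = +1660.8556
Stage 3 [52T→91T]: ω = 1660.8556×52/91 = 949.0603 rpm, dir flips to −; running = −949.0603
Stage 4 [43T→32T]: ω = 949.0603×43/32 = 1275.2998 rpm, dir flips to +; running = +1275.2998

+1275.2998 rpm (same as input, |ω| = 1275.2998 rpm)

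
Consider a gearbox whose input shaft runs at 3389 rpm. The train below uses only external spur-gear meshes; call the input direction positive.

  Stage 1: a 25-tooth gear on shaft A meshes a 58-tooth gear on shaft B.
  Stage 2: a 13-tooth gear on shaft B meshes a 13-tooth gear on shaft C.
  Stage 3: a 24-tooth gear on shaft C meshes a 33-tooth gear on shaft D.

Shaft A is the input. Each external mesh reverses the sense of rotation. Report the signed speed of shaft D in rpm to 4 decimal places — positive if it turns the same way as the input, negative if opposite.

-1062.3824 rpm (opposite to input, |ω| = 1062.3824 rpm)

Stage 1 [25T→58T]: ω = 3389.0000×25/58 = 1460.7759 rpm, dir flips to −; running = −1460.7759
Stage 2 [13T→13T]: ω = 1460.7759×13/13 = 1460.7759 rpm, dir flips to +; running = +1460.7759
Stage 3 [24T→33T]: ω = 1460.7759×24/33 = 1062.3824 rpm, dir flips to −; running = −1062.3824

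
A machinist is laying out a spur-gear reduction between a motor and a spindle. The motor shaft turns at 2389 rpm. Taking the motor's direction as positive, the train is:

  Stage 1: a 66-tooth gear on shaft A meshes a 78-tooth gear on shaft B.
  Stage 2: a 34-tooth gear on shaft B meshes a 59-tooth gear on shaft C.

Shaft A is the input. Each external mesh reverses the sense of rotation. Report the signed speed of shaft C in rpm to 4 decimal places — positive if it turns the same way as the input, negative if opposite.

Stage 1 [66T→78T]: ω = 2389.0000×66/78 = 2021.4615 rpm, dir flips to −; running = −2021.4615
Stage 2 [34T→59T]: ω = 2021.4615×34/59 = 1164.9100 rpm, dir flips to +; running = +1164.9100

+1164.9100 rpm (same as input, |ω| = 1164.9100 rpm)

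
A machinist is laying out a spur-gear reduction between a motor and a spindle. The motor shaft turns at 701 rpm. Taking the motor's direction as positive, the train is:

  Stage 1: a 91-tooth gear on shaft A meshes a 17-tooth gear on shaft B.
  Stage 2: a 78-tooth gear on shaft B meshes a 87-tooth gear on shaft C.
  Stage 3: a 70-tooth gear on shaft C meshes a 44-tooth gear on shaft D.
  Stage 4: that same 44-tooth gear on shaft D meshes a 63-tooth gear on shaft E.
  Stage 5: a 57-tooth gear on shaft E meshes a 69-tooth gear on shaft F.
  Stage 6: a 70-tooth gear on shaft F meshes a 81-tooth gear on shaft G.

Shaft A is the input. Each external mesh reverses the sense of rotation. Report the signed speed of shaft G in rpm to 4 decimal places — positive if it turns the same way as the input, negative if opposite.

+2668.5916 rpm (same as input, |ω| = 2668.5916 rpm)

Stage 1 [91T→17T]: ω = 701.0000×91/17 = 3752.4118 rpm, dir flips to −; running = −3752.4118
Stage 2 [78T→87T]: ω = 3752.4118×78/87 = 3364.2312 rpm, dir flips to +; running = +3364.2312
Stage 3 [70T→44T]: ω = 3364.2312×70/44 = 5352.1861 rpm, dir flips to −; running = −5352.1861
Stage 4 [44T→63T]: ω = 5352.1861×44/63 = 3738.0347 rpm, dir flips to +; running = +3738.0347
Stage 5 [57T→69T]: ω = 3738.0347×57/69 = 3087.9417 rpm, dir flips to −; running = −3087.9417
Stage 6 [70T→81T]: ω = 3087.9417×70/81 = 2668.5916 rpm, dir flips to +; running = +2668.5916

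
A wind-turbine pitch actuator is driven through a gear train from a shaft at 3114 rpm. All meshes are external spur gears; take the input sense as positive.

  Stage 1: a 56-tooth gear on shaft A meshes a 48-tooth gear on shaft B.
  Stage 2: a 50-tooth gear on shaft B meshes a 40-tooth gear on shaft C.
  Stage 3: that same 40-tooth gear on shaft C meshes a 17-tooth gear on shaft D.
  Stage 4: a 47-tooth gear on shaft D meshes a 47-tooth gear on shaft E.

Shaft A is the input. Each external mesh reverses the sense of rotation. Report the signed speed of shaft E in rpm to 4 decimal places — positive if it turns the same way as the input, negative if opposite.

+10685.2941 rpm (same as input, |ω| = 10685.2941 rpm)

Stage 1 [56T→48T]: ω = 3114.0000×56/48 = 3633.0000 rpm, dir flips to −; running = −3633.0000
Stage 2 [50T→40T]: ω = 3633.0000×50/40 = 4541.2500 rpm, dir flips to +; running = +4541.2500
Stage 3 [40T→17T]: ω = 4541.2500×40/17 = 10685.2941 rpm, dir flips to −; running = −10685.2941
Stage 4 [47T→47T]: ω = 10685.2941×47/47 = 10685.2941 rpm, dir flips to +; running = +10685.2941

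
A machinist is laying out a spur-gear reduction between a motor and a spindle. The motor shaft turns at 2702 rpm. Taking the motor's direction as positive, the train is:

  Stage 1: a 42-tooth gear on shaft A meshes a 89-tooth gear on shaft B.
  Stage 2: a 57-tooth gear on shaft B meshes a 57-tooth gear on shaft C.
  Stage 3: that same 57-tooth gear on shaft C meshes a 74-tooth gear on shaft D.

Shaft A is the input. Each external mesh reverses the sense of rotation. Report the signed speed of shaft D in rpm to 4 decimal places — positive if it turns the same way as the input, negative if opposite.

Stage 1 [42T→89T]: ω = 2702.0000×42/89 = 1275.1011 rpm, dir flips to −; running = −1275.1011
Stage 2 [57T→57T]: ω = 1275.1011×57/57 = 1275.1011 rpm, dir flips to +; running = +1275.1011
Stage 3 [57T→74T]: ω = 1275.1011×57/74 = 982.1725 rpm, dir flips to −; running = −982.1725

-982.1725 rpm (opposite to input, |ω| = 982.1725 rpm)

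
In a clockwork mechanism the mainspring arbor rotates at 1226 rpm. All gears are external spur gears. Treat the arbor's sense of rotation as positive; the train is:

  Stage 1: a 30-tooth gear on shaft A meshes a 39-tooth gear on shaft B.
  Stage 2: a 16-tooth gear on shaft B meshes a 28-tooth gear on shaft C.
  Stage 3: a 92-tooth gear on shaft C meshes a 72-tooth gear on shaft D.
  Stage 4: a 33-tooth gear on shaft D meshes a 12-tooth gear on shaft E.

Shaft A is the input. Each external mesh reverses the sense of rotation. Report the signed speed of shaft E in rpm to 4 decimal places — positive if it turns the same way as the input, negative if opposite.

Stage 1 [30T→39T]: ω = 1226.0000×30/39 = 943.0769 rpm, dir flips to −; running = −943.0769
Stage 2 [16T→28T]: ω = 943.0769×16/28 = 538.9011 rpm, dir flips to +; running = +538.9011
Stage 3 [92T→72T]: ω = 538.9011×92/72 = 688.5958 rpm, dir flips to −; running = −688.5958
Stage 4 [33T→12T]: ω = 688.5958×33/12 = 1893.6386 rpm, dir flips to +; running = +1893.6386

+1893.6386 rpm (same as input, |ω| = 1893.6386 rpm)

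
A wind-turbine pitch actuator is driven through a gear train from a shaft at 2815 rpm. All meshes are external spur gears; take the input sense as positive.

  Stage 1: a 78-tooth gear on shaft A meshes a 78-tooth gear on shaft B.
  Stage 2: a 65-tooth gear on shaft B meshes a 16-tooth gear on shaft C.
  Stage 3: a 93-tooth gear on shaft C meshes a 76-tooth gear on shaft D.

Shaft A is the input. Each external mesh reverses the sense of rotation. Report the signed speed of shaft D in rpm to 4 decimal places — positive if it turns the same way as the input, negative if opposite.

Stage 1 [78T→78T]: ω = 2815.0000×78/78 = 2815.0000 rpm, dir flips to −; running = −2815.0000
Stage 2 [65T→16T]: ω = 2815.0000×65/16 = 11435.9375 rpm, dir flips to +; running = +11435.9375
Stage 3 [93T→76T]: ω = 11435.9375×93/76 = 13993.9762 rpm, dir flips to −; running = −13993.9762

-13993.9762 rpm (opposite to input, |ω| = 13993.9762 rpm)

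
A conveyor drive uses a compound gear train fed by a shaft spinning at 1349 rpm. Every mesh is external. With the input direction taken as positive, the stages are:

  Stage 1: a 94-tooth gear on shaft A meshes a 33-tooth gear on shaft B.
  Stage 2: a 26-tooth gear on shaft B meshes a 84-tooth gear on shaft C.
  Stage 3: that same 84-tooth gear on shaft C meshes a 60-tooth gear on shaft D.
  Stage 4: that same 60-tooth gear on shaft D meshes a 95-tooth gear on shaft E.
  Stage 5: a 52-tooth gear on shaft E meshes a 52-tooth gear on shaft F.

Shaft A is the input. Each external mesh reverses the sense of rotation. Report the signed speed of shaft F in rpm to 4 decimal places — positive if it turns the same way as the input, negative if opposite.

-1051.6606 rpm (opposite to input, |ω| = 1051.6606 rpm)

Stage 1 [94T→33T]: ω = 1349.0000×94/33 = 3842.6061 rpm, dir flips to −; running = −3842.6061
Stage 2 [26T→84T]: ω = 3842.6061×26/84 = 1189.3781 rpm, dir flips to +; running = +1189.3781
Stage 3 [84T→60T]: ω = 1189.3781×84/60 = 1665.1293 rpm, dir flips to −; running = −1665.1293
Stage 4 [60T→95T]: ω = 1665.1293×60/95 = 1051.6606 rpm, dir flips to +; running = +1051.6606
Stage 5 [52T→52T]: ω = 1051.6606×52/52 = 1051.6606 rpm, dir flips to −; running = −1051.6606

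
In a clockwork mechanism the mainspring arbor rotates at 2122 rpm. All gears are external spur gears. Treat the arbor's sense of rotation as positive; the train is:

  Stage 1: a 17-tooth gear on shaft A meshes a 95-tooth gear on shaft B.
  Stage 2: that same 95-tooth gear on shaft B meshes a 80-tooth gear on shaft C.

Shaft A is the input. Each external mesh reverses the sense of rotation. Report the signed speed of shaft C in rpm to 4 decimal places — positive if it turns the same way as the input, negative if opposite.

Stage 1 [17T→95T]: ω = 2122.0000×17/95 = 379.7263 rpm, dir flips to −; running = −379.7263
Stage 2 [95T→80T]: ω = 379.7263×95/80 = 450.9250 rpm, dir flips to +; running = +450.9250

+450.9250 rpm (same as input, |ω| = 450.9250 rpm)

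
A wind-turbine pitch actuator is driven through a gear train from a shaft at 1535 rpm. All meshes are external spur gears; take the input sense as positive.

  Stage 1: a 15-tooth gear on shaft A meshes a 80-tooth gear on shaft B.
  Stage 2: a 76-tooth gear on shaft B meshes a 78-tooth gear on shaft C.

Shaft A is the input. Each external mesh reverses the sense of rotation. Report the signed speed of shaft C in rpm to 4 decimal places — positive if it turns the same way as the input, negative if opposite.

Stage 1 [15T→80T]: ω = 1535.0000×15/80 = 287.8125 rpm, dir flips to −; running = −287.8125
Stage 2 [76T→78T]: ω = 287.8125×76/78 = 280.4327 rpm, dir flips to +; running = +280.4327

+280.4327 rpm (same as input, |ω| = 280.4327 rpm)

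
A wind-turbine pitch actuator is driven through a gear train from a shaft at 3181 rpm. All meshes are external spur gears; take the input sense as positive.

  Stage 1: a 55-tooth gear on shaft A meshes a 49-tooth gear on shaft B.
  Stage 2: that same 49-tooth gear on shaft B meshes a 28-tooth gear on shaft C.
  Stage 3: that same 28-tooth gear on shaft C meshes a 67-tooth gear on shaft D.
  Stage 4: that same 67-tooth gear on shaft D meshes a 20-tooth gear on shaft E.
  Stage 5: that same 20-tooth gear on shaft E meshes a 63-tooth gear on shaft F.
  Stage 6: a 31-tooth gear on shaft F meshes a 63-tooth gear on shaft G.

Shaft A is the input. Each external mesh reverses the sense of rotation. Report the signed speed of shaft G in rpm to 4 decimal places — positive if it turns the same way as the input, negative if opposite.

+1366.4916 rpm (same as input, |ω| = 1366.4916 rpm)

Stage 1 [55T→49T]: ω = 3181.0000×55/49 = 3570.5102 rpm, dir flips to −; running = −3570.5102
Stage 2 [49T→28T]: ω = 3570.5102×49/28 = 6248.3929 rpm, dir flips to +; running = +6248.3929
Stage 3 [28T→67T]: ω = 6248.3929×28/67 = 2611.2687 rpm, dir flips to −; running = −2611.2687
Stage 4 [67T→20T]: ω = 2611.2687×67/20 = 8747.7500 rpm, dir flips to +; running = +8747.7500
Stage 5 [20T→63T]: ω = 8747.7500×20/63 = 2777.0635 rpm, dir flips to −; running = −2777.0635
Stage 6 [31T→63T]: ω = 2777.0635×31/63 = 1366.4916 rpm, dir flips to +; running = +1366.4916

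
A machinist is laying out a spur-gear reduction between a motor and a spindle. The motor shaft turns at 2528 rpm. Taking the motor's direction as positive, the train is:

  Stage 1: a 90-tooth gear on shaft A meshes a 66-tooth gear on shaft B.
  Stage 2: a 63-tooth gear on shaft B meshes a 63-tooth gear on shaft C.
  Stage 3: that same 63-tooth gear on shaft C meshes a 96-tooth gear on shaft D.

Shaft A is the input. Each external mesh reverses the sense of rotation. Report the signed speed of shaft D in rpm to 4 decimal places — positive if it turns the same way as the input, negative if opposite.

Stage 1 [90T→66T]: ω = 2528.0000×90/66 = 3447.2727 rpm, dir flips to −; running = −3447.2727
Stage 2 [63T→63T]: ω = 3447.2727×63/63 = 3447.2727 rpm, dir flips to +; running = +3447.2727
Stage 3 [63T→96T]: ω = 3447.2727×63/96 = 2262.2727 rpm, dir flips to −; running = −2262.2727

-2262.2727 rpm (opposite to input, |ω| = 2262.2727 rpm)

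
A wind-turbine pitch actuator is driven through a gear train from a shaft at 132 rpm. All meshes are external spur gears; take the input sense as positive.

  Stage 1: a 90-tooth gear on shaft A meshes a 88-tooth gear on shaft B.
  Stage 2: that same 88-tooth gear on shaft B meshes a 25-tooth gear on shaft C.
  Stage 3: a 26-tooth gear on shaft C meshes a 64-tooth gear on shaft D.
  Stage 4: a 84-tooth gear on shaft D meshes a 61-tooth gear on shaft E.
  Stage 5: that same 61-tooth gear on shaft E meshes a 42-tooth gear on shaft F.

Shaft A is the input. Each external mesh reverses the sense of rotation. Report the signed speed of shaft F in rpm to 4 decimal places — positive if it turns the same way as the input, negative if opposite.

-386.1000 rpm (opposite to input, |ω| = 386.1000 rpm)

Stage 1 [90T→88T]: ω = 132.0000×90/88 = 135.0000 rpm, dir flips to −; running = −135.0000
Stage 2 [88T→25T]: ω = 135.0000×88/25 = 475.2000 rpm, dir flips to +; running = +475.2000
Stage 3 [26T→64T]: ω = 475.2000×26/64 = 193.0500 rpm, dir flips to −; running = −193.0500
Stage 4 [84T→61T]: ω = 193.0500×84/61 = 265.8393 rpm, dir flips to +; running = +265.8393
Stage 5 [61T→42T]: ω = 265.8393×61/42 = 386.1000 rpm, dir flips to −; running = −386.1000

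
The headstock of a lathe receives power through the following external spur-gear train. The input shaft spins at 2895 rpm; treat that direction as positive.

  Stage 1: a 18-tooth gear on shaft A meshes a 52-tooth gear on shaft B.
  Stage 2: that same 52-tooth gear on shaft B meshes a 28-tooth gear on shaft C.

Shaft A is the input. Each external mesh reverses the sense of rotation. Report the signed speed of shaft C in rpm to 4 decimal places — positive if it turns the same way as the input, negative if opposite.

+1861.0714 rpm (same as input, |ω| = 1861.0714 rpm)

Stage 1 [18T→52T]: ω = 2895.0000×18/52 = 1002.1154 rpm, dir flips to −; running = −1002.1154
Stage 2 [52T→28T]: ω = 1002.1154×52/28 = 1861.0714 rpm, dir flips to +; running = +1861.0714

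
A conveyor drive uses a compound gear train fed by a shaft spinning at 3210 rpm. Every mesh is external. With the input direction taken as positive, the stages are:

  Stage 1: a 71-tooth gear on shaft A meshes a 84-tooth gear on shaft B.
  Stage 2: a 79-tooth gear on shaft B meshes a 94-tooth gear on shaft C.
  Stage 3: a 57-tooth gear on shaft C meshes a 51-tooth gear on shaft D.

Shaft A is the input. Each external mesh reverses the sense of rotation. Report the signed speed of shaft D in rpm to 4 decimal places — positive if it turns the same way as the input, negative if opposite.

Stage 1 [71T→84T]: ω = 3210.0000×71/84 = 2713.2143 rpm, dir flips to −; running = −2713.2143
Stage 2 [79T→94T]: ω = 2713.2143×79/94 = 2280.2546 rpm, dir flips to +; running = +2280.2546
Stage 3 [57T→51T]: ω = 2280.2546×57/51 = 2548.5198 rpm, dir flips to −; running = −2548.5198

-2548.5198 rpm (opposite to input, |ω| = 2548.5198 rpm)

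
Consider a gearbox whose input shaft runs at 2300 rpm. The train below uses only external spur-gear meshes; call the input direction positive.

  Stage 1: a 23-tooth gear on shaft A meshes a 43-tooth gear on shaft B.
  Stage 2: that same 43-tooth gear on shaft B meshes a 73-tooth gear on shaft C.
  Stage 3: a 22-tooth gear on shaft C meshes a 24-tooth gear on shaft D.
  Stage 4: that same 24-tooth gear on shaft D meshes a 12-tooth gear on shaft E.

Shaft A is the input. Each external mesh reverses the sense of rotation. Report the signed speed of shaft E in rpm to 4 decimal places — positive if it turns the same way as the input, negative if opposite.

+1328.5388 rpm (same as input, |ω| = 1328.5388 rpm)

Stage 1 [23T→43T]: ω = 2300.0000×23/43 = 1230.2326 rpm, dir flips to −; running = −1230.2326
Stage 2 [43T→73T]: ω = 1230.2326×43/73 = 724.6575 rpm, dir flips to +; running = +724.6575
Stage 3 [22T→24T]: ω = 724.6575×22/24 = 664.2694 rpm, dir flips to −; running = −664.2694
Stage 4 [24T→12T]: ω = 664.2694×24/12 = 1328.5388 rpm, dir flips to +; running = +1328.5388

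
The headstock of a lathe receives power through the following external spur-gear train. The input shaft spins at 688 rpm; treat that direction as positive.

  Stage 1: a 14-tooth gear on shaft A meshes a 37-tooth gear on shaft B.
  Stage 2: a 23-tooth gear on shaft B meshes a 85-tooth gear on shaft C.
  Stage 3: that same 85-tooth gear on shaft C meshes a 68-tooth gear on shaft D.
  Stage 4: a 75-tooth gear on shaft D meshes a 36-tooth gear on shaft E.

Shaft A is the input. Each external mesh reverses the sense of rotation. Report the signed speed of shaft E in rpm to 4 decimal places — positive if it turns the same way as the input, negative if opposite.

+183.4393 rpm (same as input, |ω| = 183.4393 rpm)

Stage 1 [14T→37T]: ω = 688.0000×14/37 = 260.3243 rpm, dir flips to −; running = −260.3243
Stage 2 [23T→85T]: ω = 260.3243×23/85 = 70.4407 rpm, dir flips to +; running = +70.4407
Stage 3 [85T→68T]: ω = 70.4407×85/68 = 88.0509 rpm, dir flips to −; running = −88.0509
Stage 4 [75T→36T]: ω = 88.0509×75/36 = 183.4393 rpm, dir flips to +; running = +183.4393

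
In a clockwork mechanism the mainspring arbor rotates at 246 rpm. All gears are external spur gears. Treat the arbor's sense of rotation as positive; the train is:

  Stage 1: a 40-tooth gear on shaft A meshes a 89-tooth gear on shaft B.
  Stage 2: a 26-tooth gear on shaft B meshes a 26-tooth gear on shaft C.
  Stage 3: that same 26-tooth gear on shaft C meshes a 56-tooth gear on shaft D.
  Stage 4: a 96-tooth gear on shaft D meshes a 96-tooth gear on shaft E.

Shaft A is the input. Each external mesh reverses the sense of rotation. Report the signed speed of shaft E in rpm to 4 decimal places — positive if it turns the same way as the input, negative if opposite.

+51.3323 rpm (same as input, |ω| = 51.3323 rpm)

Stage 1 [40T→89T]: ω = 246.0000×40/89 = 110.5618 rpm, dir flips to −; running = −110.5618
Stage 2 [26T→26T]: ω = 110.5618×26/26 = 110.5618 rpm, dir flips to +; running = +110.5618
Stage 3 [26T→56T]: ω = 110.5618×26/56 = 51.3323 rpm, dir flips to −; running = −51.3323
Stage 4 [96T→96T]: ω = 51.3323×96/96 = 51.3323 rpm, dir flips to +; running = +51.3323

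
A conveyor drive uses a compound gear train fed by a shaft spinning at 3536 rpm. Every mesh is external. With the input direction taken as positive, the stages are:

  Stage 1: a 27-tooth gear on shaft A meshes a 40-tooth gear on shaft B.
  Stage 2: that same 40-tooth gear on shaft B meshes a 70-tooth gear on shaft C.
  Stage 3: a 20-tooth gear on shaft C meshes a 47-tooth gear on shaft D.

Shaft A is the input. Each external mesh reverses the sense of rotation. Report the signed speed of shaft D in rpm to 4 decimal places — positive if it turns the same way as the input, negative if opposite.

Stage 1 [27T→40T]: ω = 3536.0000×27/40 = 2386.8000 rpm, dir flips to −; running = −2386.8000
Stage 2 [40T→70T]: ω = 2386.8000×40/70 = 1363.8857 rpm, dir flips to +; running = +1363.8857
Stage 3 [20T→47T]: ω = 1363.8857×20/47 = 580.3769 rpm, dir flips to −; running = −580.3769

-580.3769 rpm (opposite to input, |ω| = 580.3769 rpm)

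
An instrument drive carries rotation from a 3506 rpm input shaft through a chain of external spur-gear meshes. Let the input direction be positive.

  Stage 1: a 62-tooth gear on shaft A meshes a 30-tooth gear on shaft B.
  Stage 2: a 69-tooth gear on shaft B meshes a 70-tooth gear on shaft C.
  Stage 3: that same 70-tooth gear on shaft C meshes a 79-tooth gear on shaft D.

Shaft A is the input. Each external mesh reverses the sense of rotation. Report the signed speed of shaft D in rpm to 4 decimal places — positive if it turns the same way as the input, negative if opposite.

Stage 1 [62T→30T]: ω = 3506.0000×62/30 = 7245.7333 rpm, dir flips to −; running = −7245.7333
Stage 2 [69T→70T]: ω = 7245.7333×69/70 = 7142.2229 rpm, dir flips to +; running = +7142.2229
Stage 3 [70T→79T]: ω = 7142.2229×70/79 = 6328.5519 rpm, dir flips to −; running = −6328.5519

-6328.5519 rpm (opposite to input, |ω| = 6328.5519 rpm)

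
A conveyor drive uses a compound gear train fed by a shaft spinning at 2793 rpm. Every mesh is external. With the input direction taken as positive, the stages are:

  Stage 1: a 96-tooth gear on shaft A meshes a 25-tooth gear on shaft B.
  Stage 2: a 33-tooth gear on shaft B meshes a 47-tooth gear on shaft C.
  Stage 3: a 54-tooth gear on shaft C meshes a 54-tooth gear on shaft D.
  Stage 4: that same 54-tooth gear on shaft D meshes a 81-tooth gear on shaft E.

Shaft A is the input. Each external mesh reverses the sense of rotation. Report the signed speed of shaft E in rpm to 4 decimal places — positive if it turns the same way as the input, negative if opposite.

+5020.2689 rpm (same as input, |ω| = 5020.2689 rpm)

Stage 1 [96T→25T]: ω = 2793.0000×96/25 = 10725.1200 rpm, dir flips to −; running = −10725.1200
Stage 2 [33T→47T]: ω = 10725.1200×33/47 = 7530.4034 rpm, dir flips to +; running = +7530.4034
Stage 3 [54T→54T]: ω = 7530.4034×54/54 = 7530.4034 rpm, dir flips to −; running = −7530.4034
Stage 4 [54T→81T]: ω = 7530.4034×54/81 = 5020.2689 rpm, dir flips to +; running = +5020.2689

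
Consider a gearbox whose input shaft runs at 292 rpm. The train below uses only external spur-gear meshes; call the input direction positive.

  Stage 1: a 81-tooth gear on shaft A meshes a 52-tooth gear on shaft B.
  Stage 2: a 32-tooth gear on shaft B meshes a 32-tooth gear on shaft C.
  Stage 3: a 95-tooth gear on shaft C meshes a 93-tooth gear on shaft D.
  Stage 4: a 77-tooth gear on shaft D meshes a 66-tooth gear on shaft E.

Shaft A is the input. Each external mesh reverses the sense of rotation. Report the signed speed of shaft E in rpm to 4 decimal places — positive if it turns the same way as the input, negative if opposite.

+542.0658 rpm (same as input, |ω| = 542.0658 rpm)

Stage 1 [81T→52T]: ω = 292.0000×81/52 = 454.8462 rpm, dir flips to −; running = −454.8462
Stage 2 [32T→32T]: ω = 454.8462×32/32 = 454.8462 rpm, dir flips to +; running = +454.8462
Stage 3 [95T→93T]: ω = 454.8462×95/93 = 464.6278 rpm, dir flips to −; running = −464.6278
Stage 4 [77T→66T]: ω = 464.6278×77/66 = 542.0658 rpm, dir flips to +; running = +542.0658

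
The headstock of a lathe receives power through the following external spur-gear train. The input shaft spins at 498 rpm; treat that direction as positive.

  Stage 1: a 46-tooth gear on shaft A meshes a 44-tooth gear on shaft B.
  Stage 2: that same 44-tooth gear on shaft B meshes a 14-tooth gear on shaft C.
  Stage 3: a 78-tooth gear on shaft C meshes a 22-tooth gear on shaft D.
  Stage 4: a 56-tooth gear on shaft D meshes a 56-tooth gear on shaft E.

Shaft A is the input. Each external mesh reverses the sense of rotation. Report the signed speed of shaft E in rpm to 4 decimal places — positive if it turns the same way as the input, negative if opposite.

Stage 1 [46T→44T]: ω = 498.0000×46/44 = 520.6364 rpm, dir flips to −; running = −520.6364
Stage 2 [44T→14T]: ω = 520.6364×44/14 = 1636.2857 rpm, dir flips to +; running = +1636.2857
Stage 3 [78T→22T]: ω = 1636.2857×78/22 = 5801.3766 rpm, dir flips to −; running = −5801.3766
Stage 4 [56T→56T]: ω = 5801.3766×56/56 = 5801.3766 rpm, dir flips to +; running = +5801.3766

+5801.3766 rpm (same as input, |ω| = 5801.3766 rpm)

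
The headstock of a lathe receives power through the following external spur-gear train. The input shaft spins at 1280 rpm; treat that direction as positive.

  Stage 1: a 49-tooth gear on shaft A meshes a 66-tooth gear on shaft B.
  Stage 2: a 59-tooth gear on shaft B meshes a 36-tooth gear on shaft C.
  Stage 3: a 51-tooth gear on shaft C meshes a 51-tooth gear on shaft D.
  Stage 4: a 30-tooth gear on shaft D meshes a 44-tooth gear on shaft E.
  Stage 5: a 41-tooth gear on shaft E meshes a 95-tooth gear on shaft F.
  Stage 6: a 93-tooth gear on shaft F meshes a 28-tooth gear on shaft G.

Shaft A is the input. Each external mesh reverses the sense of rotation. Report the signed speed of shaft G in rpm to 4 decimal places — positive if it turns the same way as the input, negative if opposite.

+1522.1778 rpm (same as input, |ω| = 1522.1778 rpm)

Stage 1 [49T→66T]: ω = 1280.0000×49/66 = 950.3030 rpm, dir flips to −; running = −950.3030
Stage 2 [59T→36T]: ω = 950.3030×59/36 = 1557.4411 rpm, dir flips to +; running = +1557.4411
Stage 3 [51T→51T]: ω = 1557.4411×51/51 = 1557.4411 rpm, dir flips to −; running = −1557.4411
Stage 4 [30T→44T]: ω = 1557.4411×30/44 = 1061.8916 rpm, dir flips to +; running = +1061.8916
Stage 5 [41T→95T]: ω = 1061.8916×41/95 = 458.2901 rpm, dir flips to −; running = −458.2901
Stage 6 [93T→28T]: ω = 458.2901×93/28 = 1522.1778 rpm, dir flips to +; running = +1522.1778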